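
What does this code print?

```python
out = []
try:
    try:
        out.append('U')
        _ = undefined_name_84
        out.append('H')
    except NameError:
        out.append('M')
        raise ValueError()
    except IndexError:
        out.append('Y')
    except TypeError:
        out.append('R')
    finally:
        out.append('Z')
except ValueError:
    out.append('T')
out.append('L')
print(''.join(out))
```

Execution trace: 'U' (inner try body) → 'M' (inner except NameError) → 'Z' (inner finally) → 'T' (outer except ValueError) → 'L' (after the try/except). Output: UMZTL

Answer: UMZTL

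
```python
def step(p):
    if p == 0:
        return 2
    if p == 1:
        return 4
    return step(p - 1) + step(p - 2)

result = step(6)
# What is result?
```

Build up from base cases: step(0)=2, step(1)=4, step(2)=6, step(3)=10, step(4)=16, step(5)=26, step(6)=42

Answer: 42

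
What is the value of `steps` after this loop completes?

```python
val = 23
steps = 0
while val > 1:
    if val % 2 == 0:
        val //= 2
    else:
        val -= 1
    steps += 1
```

Steps to reduce 23 to 1
`steps` takes the values: 0 → 1 → 2 → 3 → 4 → 5 → 6 → 7

Answer: 7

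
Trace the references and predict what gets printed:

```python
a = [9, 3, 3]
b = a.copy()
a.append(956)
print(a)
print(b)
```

Key concept: list.copy() creates independent copy.
Step by step:
`a = [9, 3, 3]` → a = [9, 3, 3]
`b = a.copy()` → b = [9, 3, 3]
`a.append(956)` → a = [9, 3, 3, 956]
`print(a)` → prints [9, 3, 3, 956]
`print(b)` → prints [9, 3, 3]

Answer:
[9, 3, 3, 956]
[9, 3, 3]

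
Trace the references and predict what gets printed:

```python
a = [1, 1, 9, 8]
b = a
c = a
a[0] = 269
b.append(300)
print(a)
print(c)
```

Key concept: multiple aliases.
Step by step:
`a = [1, 1, 9, 8]` → a = [1, 1, 9, 8]
`b = a` → b = [1, 1, 9, 8] (same object as a)
`c = a` → c = [1, 1, 9, 8] (same object as a, b)
`a[0] = 269` → a = [269, 1, 9, 8] (same object as b, c); b = [269, 1, 9, 8] (same object as a, c); c = [269, 1, 9, 8] (same object as a, b)
`b.append(300)` → a = [269, 1, 9, 8, 300] (same object as b, c); b = [269, 1, 9, 8, 300] (same object as a, c); c = [269, 1, 9, 8, 300] (same object as a, b)
`print(a)` → prints [269, 1, 9, 8, 300]
`print(c)` → prints [269, 1, 9, 8, 300]

Answer:
[269, 1, 9, 8, 300]
[269, 1, 9, 8, 300]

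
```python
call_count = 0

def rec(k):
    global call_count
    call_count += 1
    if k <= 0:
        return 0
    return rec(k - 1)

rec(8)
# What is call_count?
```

Linear recursion stepping by 1: 9 calls from k=8 down to ≤0.

Answer: 9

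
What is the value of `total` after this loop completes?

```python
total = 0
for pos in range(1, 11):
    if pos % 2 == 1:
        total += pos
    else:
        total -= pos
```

Add odd, subtract even
`total` takes the values: 0 → 1 → -1 → 2 → -2 → 3 → -3 → 4 → -4 → 5 → -5

Answer: -5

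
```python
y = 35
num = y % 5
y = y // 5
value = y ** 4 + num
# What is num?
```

Trace:
`y = 35` → y = 35
`num = y % 5` → num = 0
`y = y // 5` → y = 7
`value = y ** 4 + num` → value = 2401
So num = 0

Answer: 0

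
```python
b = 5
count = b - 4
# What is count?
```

Trace:
`b = 5` → b = 5
`count = b - 4` → count = 1
So count = 1

Answer: 1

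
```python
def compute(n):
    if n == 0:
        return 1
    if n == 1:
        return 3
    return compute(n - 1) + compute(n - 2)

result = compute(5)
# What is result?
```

Build up from base cases: compute(0)=1, compute(1)=3, compute(2)=4, compute(3)=7, compute(4)=11, compute(5)=18

Answer: 18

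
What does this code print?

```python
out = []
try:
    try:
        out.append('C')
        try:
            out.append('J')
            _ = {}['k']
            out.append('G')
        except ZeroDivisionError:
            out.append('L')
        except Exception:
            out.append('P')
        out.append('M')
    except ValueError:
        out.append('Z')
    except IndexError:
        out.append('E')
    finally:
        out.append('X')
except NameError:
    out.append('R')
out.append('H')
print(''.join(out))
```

Execution trace: 'C' (try body) → 'J' (inner try body) → 'P' (inner except Exception) → 'M' (try body, no exception) → 'X' (finally) → 'H' (after the try/except). Output: CJPMXH

Answer: CJPMXH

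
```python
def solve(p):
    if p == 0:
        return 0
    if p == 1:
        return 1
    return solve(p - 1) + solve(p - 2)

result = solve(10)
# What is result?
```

Build up from base cases: solve(0)=0, solve(1)=1, solve(2)=1, solve(3)=2, solve(4)=3, solve(5)=5, solve(6)=8, ..., solve(10)=55

Answer: 55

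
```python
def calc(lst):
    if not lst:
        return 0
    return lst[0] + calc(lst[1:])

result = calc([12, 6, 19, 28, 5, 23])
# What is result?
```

12 + 6 + 19 + 28 + 5 + 23 + 0 = 93

Answer: 93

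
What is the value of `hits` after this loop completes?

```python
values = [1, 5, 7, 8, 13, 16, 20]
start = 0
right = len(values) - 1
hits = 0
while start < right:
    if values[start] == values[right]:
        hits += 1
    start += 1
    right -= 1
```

Count matching pairs from ends
`hits` takes the values: 0

Answer: 0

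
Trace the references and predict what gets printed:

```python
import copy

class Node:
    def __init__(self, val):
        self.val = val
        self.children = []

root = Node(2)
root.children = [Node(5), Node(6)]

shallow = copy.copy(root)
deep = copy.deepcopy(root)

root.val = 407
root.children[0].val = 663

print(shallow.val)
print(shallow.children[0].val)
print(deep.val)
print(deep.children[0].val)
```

Key concept: deep copy with custom objects.
Step by step:
`root = Node(2)` → root = Node(val=2, children=[])
`root.children = [Node(5), Node(6)]` → root = Node(val=2, children=[Node(val=5, children=[]), Node(val=6, children=[])])
`shallow = copy.copy(root)` → shallow = Node(val=2, children=[Node(val=5, children=[]), Node(val=6, children=[])])
`deep = copy.deepcopy(root)` → deep = Node(val=2, children=[Node(val=5, children=[]), Node(val=6, children=[])])
`root.val = 407` → root = Node(val=407, children=[Node(val=5, children=[]), Node(val=6, children=[])])
`root.children[0].val = 663` → root = Node(val=407, children=[Node(val=663, children=[]), Node(val=6, children=[])]); shallow = Node(val=2, children=[Node(val=663, children=[]), Node(val=6, children=[])])
`print(shallow.val)` → prints 2
`print(shallow.children[0].val)` → prints 663
`print(deep.val)` → prints 2
`print(deep.children[0].val)` → prints 5

Answer:
2
663
2
5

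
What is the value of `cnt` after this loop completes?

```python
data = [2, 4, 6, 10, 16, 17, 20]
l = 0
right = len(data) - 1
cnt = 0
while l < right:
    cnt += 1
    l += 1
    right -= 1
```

Iterations until pointers meet (list length 7)
`cnt` takes the values: 0 → 1 → 2 → 3

Answer: 3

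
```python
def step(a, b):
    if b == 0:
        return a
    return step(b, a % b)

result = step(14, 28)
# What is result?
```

step(14, 28) -> step(28, 14) -> step(14, 0) -> 14

Answer: 14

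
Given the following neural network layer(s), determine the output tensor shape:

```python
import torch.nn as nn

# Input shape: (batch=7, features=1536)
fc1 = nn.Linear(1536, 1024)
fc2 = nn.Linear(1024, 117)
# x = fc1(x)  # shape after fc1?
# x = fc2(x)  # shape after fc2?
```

Input: (7, 1536) -> after fc1: (7, 1024) -> Output: (7, 117)

Answer: (7, 117)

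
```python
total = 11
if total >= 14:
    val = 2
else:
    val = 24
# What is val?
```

Trace:
`total = 11` → total = 11
`if total >= 14: ...` → total >= 14 is False, take else branch → val = 24
So val = 24

Answer: 24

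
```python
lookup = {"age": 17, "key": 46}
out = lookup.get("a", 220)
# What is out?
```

Trace:
`lookup = {"age": 17, "key": 46}` → lookup = {'age': 17, 'key': 46}
`out = lookup.get("a", 220)` → out = 220
So out = 220

Answer: 220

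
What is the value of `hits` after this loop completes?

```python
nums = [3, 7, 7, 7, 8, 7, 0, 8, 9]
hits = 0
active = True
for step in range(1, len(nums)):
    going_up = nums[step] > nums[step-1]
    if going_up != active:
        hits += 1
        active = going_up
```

Count direction changes in [3, 7, 7, 7, 8, 7, 0, 8, 9]
`hits` takes the values: 0 → 1 → 2 → 3 → 4

Answer: 4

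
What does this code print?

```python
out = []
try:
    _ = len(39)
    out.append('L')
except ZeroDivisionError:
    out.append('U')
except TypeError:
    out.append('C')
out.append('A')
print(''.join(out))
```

Execution trace: 'C' (except TypeError) → 'A' (after the try/except). Output: CA

Answer: CA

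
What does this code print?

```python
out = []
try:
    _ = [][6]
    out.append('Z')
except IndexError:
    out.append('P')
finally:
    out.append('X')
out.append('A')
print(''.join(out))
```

Execution trace: 'P' (except IndexError) → 'X' (finally) → 'A' (after the try/except). Output: PXA

Answer: PXA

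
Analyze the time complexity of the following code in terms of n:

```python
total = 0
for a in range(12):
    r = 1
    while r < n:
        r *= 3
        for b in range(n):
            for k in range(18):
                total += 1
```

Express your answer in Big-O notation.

Each loop level contributes: 1 × log n × n × 1. Multiplying the contributions gives O(n log n).

Answer: O(n log n)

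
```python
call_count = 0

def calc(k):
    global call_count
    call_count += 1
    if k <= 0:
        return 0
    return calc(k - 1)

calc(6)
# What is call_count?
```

Linear recursion stepping by 1: 7 calls from k=6 down to ≤0.

Answer: 7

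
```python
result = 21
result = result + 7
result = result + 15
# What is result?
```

Trace:
`result = 21` → result = 21
`result = result + 7` → result = 28
`result = result + 15` → result = 43
So result = 43

Answer: 43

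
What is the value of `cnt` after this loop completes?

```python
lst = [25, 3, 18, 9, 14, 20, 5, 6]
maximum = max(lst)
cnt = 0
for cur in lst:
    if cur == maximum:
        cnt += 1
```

Count of max value 25 in [25, 3, 18, 9, 14, 20, 5, 6]
`cnt` takes the values: 0 → 1

Answer: 1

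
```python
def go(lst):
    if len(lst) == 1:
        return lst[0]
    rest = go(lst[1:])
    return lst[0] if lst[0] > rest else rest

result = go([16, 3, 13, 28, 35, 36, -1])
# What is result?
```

Recursive max over [16, 3, 13, 28, 35, 36, -1] = 36

Answer: 36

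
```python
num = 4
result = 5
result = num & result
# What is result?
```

Trace:
`num = 4` → num = 4
`result = 5` → result = 5
`result = num & result` → result = 4
So result = 4

Answer: 4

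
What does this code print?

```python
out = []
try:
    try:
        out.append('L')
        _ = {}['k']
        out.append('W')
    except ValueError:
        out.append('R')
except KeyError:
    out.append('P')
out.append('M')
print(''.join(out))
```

Execution trace: 'L' (try body) → 'P' (outer except KeyError) → 'M' (after the try/except). Output: LPM

Answer: LPM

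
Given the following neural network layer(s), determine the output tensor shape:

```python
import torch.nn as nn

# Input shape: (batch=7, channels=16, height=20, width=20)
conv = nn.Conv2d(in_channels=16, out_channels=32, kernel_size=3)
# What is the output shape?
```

Input: (7, 16, 20, 20) -> Output: (7, 32, 18, 18)

Answer: (7, 32, 18, 18)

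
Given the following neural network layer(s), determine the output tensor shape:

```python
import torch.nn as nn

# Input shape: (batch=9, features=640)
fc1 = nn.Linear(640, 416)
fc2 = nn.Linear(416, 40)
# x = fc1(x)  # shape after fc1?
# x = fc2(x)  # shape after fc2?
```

Input: (9, 640) -> after fc1: (9, 416) -> Output: (9, 40)

Answer: (9, 40)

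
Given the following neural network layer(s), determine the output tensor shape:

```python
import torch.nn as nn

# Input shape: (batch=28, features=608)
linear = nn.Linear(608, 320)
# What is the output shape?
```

Input: (28, 608) -> Output: (28, 320)

Answer: (28, 320)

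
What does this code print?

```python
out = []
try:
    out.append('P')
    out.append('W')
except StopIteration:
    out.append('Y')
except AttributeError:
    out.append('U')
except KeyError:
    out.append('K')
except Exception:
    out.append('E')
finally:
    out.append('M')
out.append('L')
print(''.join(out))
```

Execution trace: 'P' (try body) → 'W' (try body, no exception) → 'M' (finally) → 'L' (after the try/except). Output: PWML

Answer: PWML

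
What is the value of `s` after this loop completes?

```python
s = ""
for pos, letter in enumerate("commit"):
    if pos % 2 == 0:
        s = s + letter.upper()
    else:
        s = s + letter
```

Uppercase even positions in 'commit'
`s` takes the values: "" → "C" → "Co" → "CoM" → "CoMm" → "CoMmI" → "CoMmIt"

Answer: "CoMmIt"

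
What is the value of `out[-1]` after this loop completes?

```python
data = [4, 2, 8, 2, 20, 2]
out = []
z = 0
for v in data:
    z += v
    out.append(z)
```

Cumulative sum ends at 38
`out` takes the values: [] → [4] → [4, 6] → [4, 6, 14] → [4, 6, 14, 16] → [4, 6, 14, 16, 36] → [4, 6, 14, 16, 36, 38]
So `out[-1]` = 38

Answer: 38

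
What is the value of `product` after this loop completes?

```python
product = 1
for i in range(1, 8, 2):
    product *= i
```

Product of 1, 3, 5, ... up to 7
`product` takes the values: 1 → 3 → 15 → 105

Answer: 105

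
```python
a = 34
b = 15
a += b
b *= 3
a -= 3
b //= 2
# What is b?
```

Trace:
`a = 34` → a = 34
`b = 15` → b = 15
`a += b` → a = 49
`b *= 3` → b = 45
`a -= 3` → a = 46
`b //= 2` → b = 22
So b = 22

Answer: 22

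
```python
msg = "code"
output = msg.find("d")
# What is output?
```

Trace:
`msg = "code"` → msg = 'code'
`output = msg.find("d")` → output = 2
So output = 2

Answer: 2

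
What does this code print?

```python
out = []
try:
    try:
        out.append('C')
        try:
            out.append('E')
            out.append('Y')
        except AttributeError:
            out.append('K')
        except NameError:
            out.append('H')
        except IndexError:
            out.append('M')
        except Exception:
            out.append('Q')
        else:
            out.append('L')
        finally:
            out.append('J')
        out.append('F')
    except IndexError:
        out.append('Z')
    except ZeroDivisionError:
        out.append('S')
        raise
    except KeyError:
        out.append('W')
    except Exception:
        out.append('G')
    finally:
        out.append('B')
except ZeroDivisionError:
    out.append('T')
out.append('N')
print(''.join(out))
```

Execution trace: 'C' (try body) → 'E' (inner try body) → 'Y' (inner try body, no exception) → 'L' (inner else) → 'J' (inner finally) → 'F' (try body, no exception) → 'B' (finally) → 'N' (after the try/except). Output: CEYLJFBN

Answer: CEYLJFBN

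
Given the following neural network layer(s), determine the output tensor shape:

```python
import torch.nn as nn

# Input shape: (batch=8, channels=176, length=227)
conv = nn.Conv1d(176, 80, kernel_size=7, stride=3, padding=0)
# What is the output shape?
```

Input: (8, 176, 227) -> Output: (8, 80, 74)

Answer: (8, 80, 74)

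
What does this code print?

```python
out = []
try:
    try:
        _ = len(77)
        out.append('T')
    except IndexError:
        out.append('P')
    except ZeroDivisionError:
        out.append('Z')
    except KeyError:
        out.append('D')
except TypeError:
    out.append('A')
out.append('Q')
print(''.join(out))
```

Execution trace: 'A' (outer except TypeError) → 'Q' (after the try/except). Output: AQ

Answer: AQ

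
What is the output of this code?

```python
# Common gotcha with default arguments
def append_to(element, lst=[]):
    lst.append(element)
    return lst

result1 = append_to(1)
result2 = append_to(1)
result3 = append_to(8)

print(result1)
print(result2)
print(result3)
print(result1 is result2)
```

Key concept: mutable default argument gotcha.
Step by step:
`result1 = append_to(1)` → result1 = [1]
`result2 = append_to(1)` → result1 = [1, 1] (same object as result2); result2 = [1, 1] (same object as result1)
`result3 = append_to(8)` → result1 = [1, 1, 8] (same object as result2, result3); result2 = [1, 1, 8] (same object as result1, result3); result3 = [1, 1, 8] (same object as result1, result2)
`print(result1)` → prints [1, 1, 8]
`print(result2)` → prints [1, 1, 8]
`print(result3)` → prints [1, 1, 8]
`print(result1 is result2)` → prints True

Answer:
[1, 1, 8]
[1, 1, 8]
[1, 1, 8]
True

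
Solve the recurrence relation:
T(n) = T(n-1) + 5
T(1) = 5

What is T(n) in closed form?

Unrolling: T(n) = T(1) + 5·(n-1) = 5 + 5(n-1) = 5n.

Answer: T(n) = 5n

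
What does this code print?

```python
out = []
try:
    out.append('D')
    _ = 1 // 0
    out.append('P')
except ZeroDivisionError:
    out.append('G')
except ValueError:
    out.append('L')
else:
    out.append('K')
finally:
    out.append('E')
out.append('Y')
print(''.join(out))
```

Execution trace: 'D' (try body) → 'G' (except ZeroDivisionError) → 'E' (finally) → 'Y' (after the try/except). Output: DGEY

Answer: DGEY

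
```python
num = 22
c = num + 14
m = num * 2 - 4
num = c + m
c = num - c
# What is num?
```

Trace:
`num = 22` → num = 22
`c = num + 14` → c = 36
`m = num * 2 - 4` → m = 40
`num = c + m` → num = 76
`c = num - c` → c = 40
So num = 76

Answer: 76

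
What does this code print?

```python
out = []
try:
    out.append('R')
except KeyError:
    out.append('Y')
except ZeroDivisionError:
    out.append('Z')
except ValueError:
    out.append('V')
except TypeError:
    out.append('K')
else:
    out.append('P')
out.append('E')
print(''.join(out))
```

Execution trace: 'R' (try body, no exception) → 'P' (else) → 'E' (after the try/except). Output: RPE

Answer: RPE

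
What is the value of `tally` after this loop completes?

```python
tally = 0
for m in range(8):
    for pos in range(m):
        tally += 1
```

Triangle number: 0+1+2+...+7
`tally` takes the values: 0 → 1 → 2 → 3 → 4 → 5 → 6 → 7 → 8 → 9 → 10 → 11 → 12 → 13 → 14 → 15 → 16 → 17 → 18 → 19 → 20 → 21 → 22 → 23 → 24 → 25 → 26 → 27 → 28

Answer: 28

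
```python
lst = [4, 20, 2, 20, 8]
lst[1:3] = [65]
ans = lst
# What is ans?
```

Trace:
`lst = [4, 20, 2, 20, 8]` → lst = [4, 20, 2, 20, 8]
`lst[1:3] = [65]` → lst = [4, 65, 20, 8]
`ans = lst` → ans = [4, 65, 20, 8]
So ans = [4, 65, 20, 8]

Answer: [4, 65, 20, 8]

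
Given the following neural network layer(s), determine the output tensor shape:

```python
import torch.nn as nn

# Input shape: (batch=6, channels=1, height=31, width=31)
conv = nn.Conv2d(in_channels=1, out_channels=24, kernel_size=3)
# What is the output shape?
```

Input: (6, 1, 31, 31) -> Output: (6, 24, 29, 29)

Answer: (6, 24, 29, 29)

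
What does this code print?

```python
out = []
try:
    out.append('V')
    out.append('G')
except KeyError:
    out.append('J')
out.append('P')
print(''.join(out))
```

Execution trace: 'V' (try body) → 'G' (try body, no exception) → 'P' (after the try/except). Output: VGP

Answer: VGP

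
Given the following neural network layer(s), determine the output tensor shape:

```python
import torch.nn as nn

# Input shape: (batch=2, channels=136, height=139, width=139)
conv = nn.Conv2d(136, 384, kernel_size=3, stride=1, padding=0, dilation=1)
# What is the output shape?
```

Input: (2, 136, 139, 139) -> Output: (2, 384, 137, 137)

Answer: (2, 384, 137, 137)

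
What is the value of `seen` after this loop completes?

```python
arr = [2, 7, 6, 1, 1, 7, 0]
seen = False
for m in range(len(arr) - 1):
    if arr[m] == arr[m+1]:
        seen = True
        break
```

Check consecutive duplicates in [2, 7, 6, 1, 1, 7, 0]
`seen` takes the values: False → True

Answer: True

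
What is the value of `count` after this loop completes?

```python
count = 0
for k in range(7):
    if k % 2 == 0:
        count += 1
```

Count numbers divisible by 2 in range(7)
`count` takes the values: 0 → 1 → 2 → 3 → 4

Answer: 4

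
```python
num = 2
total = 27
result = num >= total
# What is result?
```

Trace:
`num = 2` → num = 2
`total = 27` → total = 27
`result = num >= total` → result = False
So result = False

Answer: False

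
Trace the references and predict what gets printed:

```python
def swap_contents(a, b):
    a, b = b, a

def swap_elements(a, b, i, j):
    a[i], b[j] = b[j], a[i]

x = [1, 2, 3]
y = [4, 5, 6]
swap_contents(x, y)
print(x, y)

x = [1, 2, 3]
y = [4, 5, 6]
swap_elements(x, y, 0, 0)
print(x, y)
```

Key concept: parameter rebinding vs mutation.
Step by step:
`x = [1, 2, 3]` → x = [1, 2, 3]
`y = [4, 5, 6]` → y = [4, 5, 6]
`swap_contents(x, y)` → no visible change to tracked variables
`print(x, y)` → prints [1, 2, 3] [4, 5, 6]
`x = [1, 2, 3]` → x = [1, 2, 3]
`y = [4, 5, 6]` → y = [4, 5, 6]
`swap_elements(x, y, 0, 0)` → x = [4, 2, 3]; y = [1, 5, 6]
`print(x, y)` → prints [4, 2, 3] [1, 5, 6]

Answer:
[1, 2, 3] [4, 5, 6]
[4, 2, 3] [1, 5, 6]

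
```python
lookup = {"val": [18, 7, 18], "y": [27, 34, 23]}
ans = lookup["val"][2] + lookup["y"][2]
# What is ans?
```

Trace:
`lookup = {"val": [18, 7, 18], "y": [27, 34, 23]}` → lookup = {'val': [18, 7, 18], 'y': [27, 34, 23]}
`ans = lookup["val"][2] + lookup["y"][2]` → ans = 41
So ans = 41

Answer: 41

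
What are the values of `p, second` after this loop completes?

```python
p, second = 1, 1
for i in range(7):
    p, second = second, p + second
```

Fibonacci: after 7 iterations
`p, second` takes the values: (1, 1) → (1, 2) → (2, 3) → (3, 5) → (5, 8) → (8, 13) → (13, 21) → (21, 34)

Answer: 21, 34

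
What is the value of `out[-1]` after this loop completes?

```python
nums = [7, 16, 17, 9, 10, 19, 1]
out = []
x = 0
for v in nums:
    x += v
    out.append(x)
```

Cumulative sum ends at 79
`out` takes the values: [] → [7] → [7, 23] → [7, 23, 40] → [7, 23, 40, 49] → [7, 23, 40, 49, 59] → [7, 23, 40, 49, 59, 78] → [7, 23, 40, 49, 59, 78, 79]
So `out[-1]` = 79

Answer: 79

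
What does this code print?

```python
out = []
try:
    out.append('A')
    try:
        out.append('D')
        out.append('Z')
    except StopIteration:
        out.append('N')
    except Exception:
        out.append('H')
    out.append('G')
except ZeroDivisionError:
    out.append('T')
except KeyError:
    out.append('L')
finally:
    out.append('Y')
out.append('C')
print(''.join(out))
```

Execution trace: 'A' (try body) → 'D' (inner try body) → 'Z' (inner try body, no exception) → 'G' (try body, no exception) → 'Y' (finally) → 'C' (after the try/except). Output: ADZGYC

Answer: ADZGYC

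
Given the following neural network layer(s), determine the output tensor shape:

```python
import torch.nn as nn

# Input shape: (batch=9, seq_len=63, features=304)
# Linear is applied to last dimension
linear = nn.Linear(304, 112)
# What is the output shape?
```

Input: (9, 63, 304) -> Output: (9, 63, 112)

Answer: (9, 63, 112)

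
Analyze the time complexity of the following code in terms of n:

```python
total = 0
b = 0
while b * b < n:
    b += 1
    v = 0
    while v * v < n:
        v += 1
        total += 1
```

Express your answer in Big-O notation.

Each loop level contributes: √n × √n. Multiplying the contributions gives O(n).

Answer: O(n)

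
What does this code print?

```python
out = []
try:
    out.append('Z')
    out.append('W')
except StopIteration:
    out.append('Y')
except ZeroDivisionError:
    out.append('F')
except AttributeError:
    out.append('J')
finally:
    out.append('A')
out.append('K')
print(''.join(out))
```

Execution trace: 'Z' (try body) → 'W' (try body, no exception) → 'A' (finally) → 'K' (after the try/except). Output: ZWAK

Answer: ZWAK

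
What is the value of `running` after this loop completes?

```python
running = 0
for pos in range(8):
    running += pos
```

Sum of 0 to 7 = 28
`running` takes the values: 0 → 1 → 3 → 6 → 10 → 15 → 21 → 28

Answer: 28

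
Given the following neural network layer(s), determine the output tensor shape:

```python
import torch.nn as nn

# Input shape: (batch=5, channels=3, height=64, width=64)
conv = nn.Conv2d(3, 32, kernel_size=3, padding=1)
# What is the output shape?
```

Input: (5, 3, 64, 64) -> Output: (5, 32, 64, 64)

Answer: (5, 32, 64, 64)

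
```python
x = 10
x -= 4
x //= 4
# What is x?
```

Trace:
`x = 10` → x = 10
`x -= 4` → x = 6
`x //= 4` → x = 1
So x = 1

Answer: 1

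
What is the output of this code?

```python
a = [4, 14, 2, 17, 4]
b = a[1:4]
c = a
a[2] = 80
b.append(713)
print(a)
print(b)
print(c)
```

Key concept: slice vs alias.
Step by step:
`a = [4, 14, 2, 17, 4]` → a = [4, 14, 2, 17, 4]
`b = a[1:4]` → b = [14, 2, 17]
`c = a` → c = [4, 14, 2, 17, 4] (same object as a)
`a[2] = 80` → a = [4, 14, 80, 17, 4] (same object as c); c = [4, 14, 80, 17, 4] (same object as a)
`b.append(713)` → b = [14, 2, 17, 713]
`print(a)` → prints [4, 14, 80, 17, 4]
`print(b)` → prints [14, 2, 17, 713]
`print(c)` → prints [4, 14, 80, 17, 4]

Answer:
[4, 14, 80, 17, 4]
[14, 2, 17, 713]
[4, 14, 80, 17, 4]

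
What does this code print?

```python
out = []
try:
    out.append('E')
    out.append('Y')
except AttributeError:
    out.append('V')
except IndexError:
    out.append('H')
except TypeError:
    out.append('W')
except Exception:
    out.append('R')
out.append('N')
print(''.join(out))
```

Execution trace: 'E' (try body) → 'Y' (try body, no exception) → 'N' (after the try/except). Output: EYN

Answer: EYN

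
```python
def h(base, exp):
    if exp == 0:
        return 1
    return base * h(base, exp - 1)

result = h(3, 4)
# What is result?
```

h(3, 4) = 3 * 3 * 3 * 3 = 81

Answer: 81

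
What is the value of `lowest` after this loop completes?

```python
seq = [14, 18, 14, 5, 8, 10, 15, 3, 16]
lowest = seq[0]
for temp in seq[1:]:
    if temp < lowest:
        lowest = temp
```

Minimum of [14, 18, 14, 5, 8, 10, 15, 3, 16]
`lowest` takes the values: 14 → 5 → 3

Answer: 3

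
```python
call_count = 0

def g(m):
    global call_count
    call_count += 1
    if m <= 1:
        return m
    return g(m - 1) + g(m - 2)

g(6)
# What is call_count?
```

Calls(m) = 1 + Calls(m-1) + Calls(m-2); Calls(0)=Calls(1)=1. For m=6 this gives 25.

Answer: 25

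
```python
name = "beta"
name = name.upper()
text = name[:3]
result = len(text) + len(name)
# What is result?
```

Trace:
`name = "beta"` → name = 'beta'
`name = name.upper()` → name = 'BETA'
`text = name[:3]` → text = 'BET'
`result = len(text) + len(name)` → result = 7
So result = 7

Answer: 7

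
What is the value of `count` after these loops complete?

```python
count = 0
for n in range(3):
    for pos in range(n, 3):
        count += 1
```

Upper triangle: 3 + 2 + ... + 1
`count` takes the values: 0 → 1 → 2 → 3 → 4 → 5 → 6

Answer: 6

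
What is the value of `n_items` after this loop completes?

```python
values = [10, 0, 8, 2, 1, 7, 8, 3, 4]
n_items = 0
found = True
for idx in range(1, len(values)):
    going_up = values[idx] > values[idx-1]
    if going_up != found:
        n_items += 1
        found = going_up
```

Count direction changes in [10, 0, 8, 2, 1, 7, 8, 3, 4]
`n_items` takes the values: 0 → 1 → 2 → 3 → 4 → 5 → 6

Answer: 6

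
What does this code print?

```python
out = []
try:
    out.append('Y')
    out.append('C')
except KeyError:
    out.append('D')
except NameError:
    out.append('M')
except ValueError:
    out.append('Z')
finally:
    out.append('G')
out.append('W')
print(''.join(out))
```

Execution trace: 'Y' (try body) → 'C' (try body, no exception) → 'G' (finally) → 'W' (after the try/except). Output: YCGW

Answer: YCGW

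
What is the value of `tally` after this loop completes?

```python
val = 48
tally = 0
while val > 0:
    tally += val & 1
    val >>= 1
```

Count set bits in 48 (binary: 0b110000)
`tally` takes the values: 0 → 1 → 2

Answer: 2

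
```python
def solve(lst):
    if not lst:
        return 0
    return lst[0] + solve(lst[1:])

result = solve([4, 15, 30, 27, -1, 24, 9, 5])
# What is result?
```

4 + 15 + 30 + 27 + (-1) + 24 + 9 + 5 + 0 = 113

Answer: 113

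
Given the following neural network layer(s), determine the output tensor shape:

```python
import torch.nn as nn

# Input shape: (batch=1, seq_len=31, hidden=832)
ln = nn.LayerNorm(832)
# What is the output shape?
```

Input: (1, 31, 832) -> Output: (1, 31, 832)

Answer: (1, 31, 832)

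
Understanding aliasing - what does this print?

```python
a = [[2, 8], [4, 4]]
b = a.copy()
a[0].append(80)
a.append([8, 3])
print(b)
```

Key concept: shallow copy with nested lists.
Step by step:
`a = [[2, 8], [4, 4]]` → a = [[2, 8], [4, 4]]
`b = a.copy()` → b = [[2, 8], [4, 4]]
`a[0].append(80)` → a = [[2, 8, 80], [4, 4]]; b = [[2, 8, 80], [4, 4]]
`a.append([8, 3])` → a = [[2, 8, 80], [4, 4], [8, 3]]
`print(b)` → prints [[2, 8, 80], [4, 4]]

Answer: [[2, 8, 80], [4, 4]]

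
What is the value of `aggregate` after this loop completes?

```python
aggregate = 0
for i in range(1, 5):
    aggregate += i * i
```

Sum of squares 1² to 4² = 30
`aggregate` takes the values: 0 → 1 → 5 → 14 → 30

Answer: 30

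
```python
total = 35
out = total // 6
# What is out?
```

Trace:
`total = 35` → total = 35
`out = total // 6` → out = 5
So out = 5

Answer: 5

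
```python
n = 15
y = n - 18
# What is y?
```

Trace:
`n = 15` → n = 15
`y = n - 18` → y = -3
So y = -3

Answer: -3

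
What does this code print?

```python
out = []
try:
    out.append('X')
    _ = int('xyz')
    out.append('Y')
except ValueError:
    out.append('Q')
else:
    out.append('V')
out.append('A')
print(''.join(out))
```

Execution trace: 'X' (try body) → 'Q' (except ValueError) → 'A' (after the try/except). Output: XQA

Answer: XQA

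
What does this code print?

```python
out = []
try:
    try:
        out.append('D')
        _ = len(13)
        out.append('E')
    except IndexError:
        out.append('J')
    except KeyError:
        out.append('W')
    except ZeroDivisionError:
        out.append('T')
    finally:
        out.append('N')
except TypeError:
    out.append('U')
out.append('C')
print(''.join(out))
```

Execution trace: 'D' (try body) → 'N' (finally) → 'U' (outer except TypeError) → 'C' (after the try/except). Output: DNUC

Answer: DNUC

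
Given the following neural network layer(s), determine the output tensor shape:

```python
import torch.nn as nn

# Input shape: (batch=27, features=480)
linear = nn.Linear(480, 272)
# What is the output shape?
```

Input: (27, 480) -> Output: (27, 272)

Answer: (27, 272)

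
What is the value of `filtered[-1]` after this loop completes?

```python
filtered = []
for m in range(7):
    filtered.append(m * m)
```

Last element of squares 0 to 6
`filtered` takes the values: [] → [0] → [0, 1] → [0, 1, 4] → [0, 1, 4, 9] → [0, 1, 4, 9, 16] → [0, 1, 4, 9, 16, 25] → [0, 1, 4, 9, 16, 25, 36]
So `filtered[-1]` = 36

Answer: 36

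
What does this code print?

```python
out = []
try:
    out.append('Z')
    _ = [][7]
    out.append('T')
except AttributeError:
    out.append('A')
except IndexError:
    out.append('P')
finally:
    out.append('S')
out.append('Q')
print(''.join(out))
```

Execution trace: 'Z' (try body) → 'P' (except IndexError) → 'S' (finally) → 'Q' (after the try/except). Output: ZPSQ

Answer: ZPSQ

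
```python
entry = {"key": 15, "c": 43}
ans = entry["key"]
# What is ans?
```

Trace:
`entry = {"key": 15, "c": 43}` → entry = {'key': 15, 'c': 43}
`ans = entry["key"]` → ans = 15
So ans = 15

Answer: 15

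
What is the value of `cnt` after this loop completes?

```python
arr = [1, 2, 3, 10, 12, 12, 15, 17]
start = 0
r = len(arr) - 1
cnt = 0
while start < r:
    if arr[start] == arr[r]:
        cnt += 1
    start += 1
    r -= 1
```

Count matching pairs from ends
`cnt` takes the values: 0

Answer: 0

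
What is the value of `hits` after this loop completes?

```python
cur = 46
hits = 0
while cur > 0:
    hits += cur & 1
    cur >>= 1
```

Count set bits in 46 (binary: 0b101110)
`hits` takes the values: 0 → 1 → 2 → 3 → 4

Answer: 4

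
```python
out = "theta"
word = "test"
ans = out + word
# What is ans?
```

Trace:
`out = "theta"` → out = 'theta'
`word = "test"` → word = 'test'
`ans = out + word` → ans = 'thetatest'
So ans = 'thetatest'

Answer: 'thetatest'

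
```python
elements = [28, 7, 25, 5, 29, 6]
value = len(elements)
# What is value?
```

Trace:
`elements = [28, 7, 25, 5, 29, 6]` → elements = [28, 7, 25, 5, 29, 6]
`value = len(elements)` → value = 6
So value = 6

Answer: 6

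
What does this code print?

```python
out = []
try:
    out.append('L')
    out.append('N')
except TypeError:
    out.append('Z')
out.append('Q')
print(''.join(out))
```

Execution trace: 'L' (try body) → 'N' (try body, no exception) → 'Q' (after the try/except). Output: LNQ

Answer: LNQ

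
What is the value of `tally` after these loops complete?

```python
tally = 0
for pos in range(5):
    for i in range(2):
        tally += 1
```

5 * 2 = 10
`tally` takes the values: 0 → 1 → 2 → 3 → 4 → 5 → 6 → 7 → 8 → 9 → 10

Answer: 10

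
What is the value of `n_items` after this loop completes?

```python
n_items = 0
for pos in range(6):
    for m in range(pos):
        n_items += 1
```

Triangle number: 0+1+2+...+5
`n_items` takes the values: 0 → 1 → 2 → 3 → 4 → 5 → 6 → 7 → 8 → 9 → 10 → 11 → 12 → 13 → 14 → 15

Answer: 15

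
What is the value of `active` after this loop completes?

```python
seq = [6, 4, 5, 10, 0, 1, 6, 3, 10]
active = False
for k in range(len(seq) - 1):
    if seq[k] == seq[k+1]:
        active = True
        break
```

Check consecutive duplicates in [6, 4, 5, 10, 0, 1, 6, 3, 10]
`active` takes the values: False

Answer: False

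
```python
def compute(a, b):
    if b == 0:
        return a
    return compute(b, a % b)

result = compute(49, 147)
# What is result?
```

compute(49, 147) -> compute(147, 49) -> compute(49, 0) -> 49

Answer: 49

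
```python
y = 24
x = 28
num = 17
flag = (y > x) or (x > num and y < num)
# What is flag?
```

Trace:
`y = 24` → y = 24
`x = 28` → x = 28
`num = 17` → num = 17
`flag = (y > x) or (x > num and y < num)` → flag = False
So flag = False

Answer: False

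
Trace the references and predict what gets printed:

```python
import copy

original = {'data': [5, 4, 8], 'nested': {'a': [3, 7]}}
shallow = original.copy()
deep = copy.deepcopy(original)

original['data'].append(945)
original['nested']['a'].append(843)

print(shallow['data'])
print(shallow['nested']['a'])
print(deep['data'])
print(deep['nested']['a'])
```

Key concept: comparing shallow vs deep copy.
Step by step:
`original = {'data': [5, 4, 8], 'nested': {'a': [3, 7]}}` → original = {'data': [5, 4, 8], 'nested': {'a': [3, 7]}}
`shallow = original.copy()` → shallow = {'data': [5, 4, 8], 'nested': {'a': [3, 7]}}
`deep = copy.deepcopy(original)` → deep = {'data': [5, 4, 8], 'nested': {'a': [3, 7]}}
`original['data'].append(945)` → original = {'data': [5, 4, 8, 945], 'nested': {'a': [3, 7]}}; shallow = {'data': [5, 4, 8, 945], 'nested': {'a': [3, 7]}}
`original['nested']['a'].append(843)` → original = {'data': [5, 4, 8, 945], 'nested': {'a': [3, 7, 843]}}; shallow = {'data': [5, 4, 8, 945], 'nested': {'a': [3, 7, 843]}}
`print(shallow['data'])` → prints [5, 4, 8, 945]
`print(shallow['nested']['a'])` → prints [3, 7, 843]
`print(deep['data'])` → prints [5, 4, 8]
`print(deep['nested']['a'])` → prints [3, 7]

Answer:
[5, 4, 8, 945]
[3, 7, 843]
[5, 4, 8]
[3, 7]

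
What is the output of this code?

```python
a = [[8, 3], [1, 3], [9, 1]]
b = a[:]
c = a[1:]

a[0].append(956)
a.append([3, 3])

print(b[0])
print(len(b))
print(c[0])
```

Key concept: slice with nested mutation.
Step by step:
`a = [[8, 3], [1, 3], [9, 1]]` → a = [[8, 3], [1, 3], [9, 1]]
`b = a[:]` → b = [[8, 3], [1, 3], [9, 1]]
`c = a[1:]` → c = [[1, 3], [9, 1]]
`a[0].append(956)` → a = [[8, 3, 956], [1, 3], [9, 1]]; b = [[8, 3, 956], [1, 3], [9, 1]]
`a.append([3, 3])` → a = [[8, 3, 956], [1, 3], [9, 1], [3, 3]]
`print(b[0])` → prints [8, 3, 956]
`print(len(b))` → prints 3
`print(c[0])` → prints [1, 3]

Answer:
[8, 3, 956]
3
[1, 3]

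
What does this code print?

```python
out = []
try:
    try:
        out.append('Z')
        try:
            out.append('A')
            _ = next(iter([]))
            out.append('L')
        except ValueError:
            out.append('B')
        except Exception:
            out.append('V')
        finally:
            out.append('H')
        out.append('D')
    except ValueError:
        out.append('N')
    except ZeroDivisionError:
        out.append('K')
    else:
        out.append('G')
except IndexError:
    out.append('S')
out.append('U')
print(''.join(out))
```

Execution trace: 'Z' (try body) → 'A' (inner try body) → 'V' (inner except Exception) → 'H' (inner finally) → 'D' (try body, no exception) → 'G' (else) → 'U' (after the try/except). Output: ZAVHDGU

Answer: ZAVHDGU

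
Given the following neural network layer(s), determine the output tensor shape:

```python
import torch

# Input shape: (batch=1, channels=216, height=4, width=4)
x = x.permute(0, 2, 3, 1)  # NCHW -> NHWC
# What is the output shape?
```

Input: (1, 216, 4, 4) -> Output: (1, 4, 4, 216)

Answer: (1, 4, 4, 216)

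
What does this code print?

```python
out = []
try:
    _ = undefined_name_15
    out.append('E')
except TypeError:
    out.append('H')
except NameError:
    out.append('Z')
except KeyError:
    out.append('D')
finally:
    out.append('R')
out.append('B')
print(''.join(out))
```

Execution trace: 'Z' (except NameError) → 'R' (finally) → 'B' (after the try/except). Output: ZRB

Answer: ZRB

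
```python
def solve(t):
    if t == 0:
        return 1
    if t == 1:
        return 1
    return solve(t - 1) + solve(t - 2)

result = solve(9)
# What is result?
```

Build up from base cases: solve(0)=1, solve(1)=1, solve(2)=2, solve(3)=3, solve(4)=5, solve(5)=8, solve(6)=13, ..., solve(9)=55

Answer: 55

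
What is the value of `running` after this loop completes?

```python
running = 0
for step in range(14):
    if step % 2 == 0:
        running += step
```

Sum of even numbers 0 to 13
`running` takes the values: 0 → 2 → 6 → 12 → 20 → 30 → 42

Answer: 42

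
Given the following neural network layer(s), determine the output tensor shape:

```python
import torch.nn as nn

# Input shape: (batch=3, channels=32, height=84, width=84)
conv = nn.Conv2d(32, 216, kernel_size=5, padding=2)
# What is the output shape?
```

Input: (3, 32, 84, 84) -> Output: (3, 216, 84, 84)

Answer: (3, 216, 84, 84)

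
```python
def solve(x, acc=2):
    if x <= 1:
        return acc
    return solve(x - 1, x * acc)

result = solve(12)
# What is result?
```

Accumulator trace (n, acc): (12, 2) -> (11, 24) -> (10, 264) -> (9, 2640) -> (8, 23760) -> (7, 190080) -> (6, 1330560) -> (5, 7983360) -> (4, 39916800) -> (3, 159667200) -> (2, 479001600) -> (1, 958003200) -> return 958003200

Answer: 958003200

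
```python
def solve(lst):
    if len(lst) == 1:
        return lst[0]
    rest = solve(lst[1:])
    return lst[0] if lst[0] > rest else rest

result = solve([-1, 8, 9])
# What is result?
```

Recursive max over [-1, 8, 9] = 9

Answer: 9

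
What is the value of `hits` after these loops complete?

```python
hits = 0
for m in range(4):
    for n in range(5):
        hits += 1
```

4 * 5 = 20
`hits` takes the values: 0 → 1 → 2 → 3 → 4 → 5 → 6 → 7 → 8 → 9 → 10 → 11 → 12 → 13 → 14 → 15 → 16 → 17 → 18 → 19 → 20

Answer: 20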